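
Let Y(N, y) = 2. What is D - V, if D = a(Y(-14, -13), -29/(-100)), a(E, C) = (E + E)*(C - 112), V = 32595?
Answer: -826046/25 ≈ -33042.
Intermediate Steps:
a(E, C) = 2*E*(-112 + C) (a(E, C) = (2*E)*(-112 + C) = 2*E*(-112 + C))
D = -11171/25 (D = 2*2*(-112 - 29/(-100)) = 2*2*(-112 - 29*(-1/100)) = 2*2*(-112 + 29/100) = 2*2*(-11171/100) = -11171/25 ≈ -446.84)
D - V = -11171/25 - 1*32595 = -11171/25 - 32595 = -826046/25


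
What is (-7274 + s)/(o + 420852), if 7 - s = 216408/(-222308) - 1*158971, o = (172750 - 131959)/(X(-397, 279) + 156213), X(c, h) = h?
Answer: 87962142903768/244020125702305 ≈ 0.36047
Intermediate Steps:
o = 13597/52164 (o = (172750 - 131959)/(279 + 156213) = 40791/156492 = 40791*(1/156492) = 13597/52164 ≈ 0.26066)
s = 8835574408/55577 (s = 7 - (216408/(-222308) - 1*158971) = 7 - (216408*(-1/222308) - 158971) = 7 - (-54102/55577 - 158971) = 7 - 1*(-8835185369/55577) = 7 + 8835185369/55577 = 8835574408/55577 ≈ 1.5898e+5)
(-7274 + s)/(o + 420852) = (-7274 + 8835574408/55577)/(13597/52164 + 420852) = 8431307310/(55577*(21953337325/52164)) = (8431307310/55577)*(52164/21953337325) = 87962142903768/244020125702305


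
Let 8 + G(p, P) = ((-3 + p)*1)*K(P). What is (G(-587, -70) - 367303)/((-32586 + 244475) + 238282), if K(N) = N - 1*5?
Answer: -107687/150057 ≈ -0.71764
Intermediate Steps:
K(N) = -5 + N (K(N) = N - 5 = -5 + N)
G(p, P) = -8 + (-5 + P)*(-3 + p) (G(p, P) = -8 + ((-3 + p)*1)*(-5 + P) = -8 + (-3 + p)*(-5 + P) = -8 + (-5 + P)*(-3 + p))
(G(-587, -70) - 367303)/((-32586 + 244475) + 238282) = ((7 - 3*(-70) - 587*(-5 - 70)) - 367303)/((-32586 + 244475) + 238282) = ((7 + 210 - 587*(-75)) - 367303)/(211889 + 238282) = ((7 + 210 + 44025) - 367303)/450171 = (44242 - 367303)*(1/450171) = -323061*1/450171 = -107687/150057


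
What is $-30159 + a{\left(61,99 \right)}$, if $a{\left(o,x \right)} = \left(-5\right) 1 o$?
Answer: $-30464$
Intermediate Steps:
$a{\left(o,x \right)} = - 5 o$
$-30159 + a{\left(61,99 \right)} = -30159 - 305 = -30464$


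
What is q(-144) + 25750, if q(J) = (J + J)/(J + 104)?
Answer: 128786/5 ≈ 25757.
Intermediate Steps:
q(J) = 2*J/(104 + J) (q(J) = (2*J)/(104 + J) = 2*J/(104 + J))
q(-144) + 25750 = 2*(-144)/(104 - 144) + 25750 = 2*(-144)/(-40) + 25750 = 2*(-144)*(-1/40) + 25750 = 36/5 + 25750 = 128786/5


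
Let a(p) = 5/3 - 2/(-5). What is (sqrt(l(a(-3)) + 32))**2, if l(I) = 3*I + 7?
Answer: 226/5 ≈ 45.200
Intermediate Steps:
a(p) = 31/15 (a(p) = 5*(1/3) - 2*(-1/5) = 5/3 + 2/5 = 31/15)
l(I) = 7 + 3*I
(sqrt(l(a(-3)) + 32))**2 = (sqrt((7 + 3*(31/15)) + 32))**2 = (sqrt((7 + 31/5) + 32))**2 = (sqrt(66/5 + 32))**2 = (sqrt(226/5))**2 = (sqrt(1130)/5)**2 = 226/5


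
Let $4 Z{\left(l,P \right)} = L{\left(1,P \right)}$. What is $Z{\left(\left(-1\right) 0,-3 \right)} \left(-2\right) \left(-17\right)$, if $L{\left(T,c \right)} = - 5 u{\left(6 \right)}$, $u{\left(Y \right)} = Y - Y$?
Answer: $0$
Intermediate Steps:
$u{\left(Y \right)} = 0$
$L{\left(T,c \right)} = 0$ ($L{\left(T,c \right)} = \left(-5\right) 0 = 0$)
$Z{\left(l,P \right)} = 0$ ($Z{\left(l,P \right)} = \frac{1}{4} \cdot 0 = 0$)
$Z{\left(\left(-1\right) 0,-3 \right)} \left(-2\right) \left(-17\right) = 0 \left(-2\right) \left(-17\right) = 0 \left(-17\right) = 0$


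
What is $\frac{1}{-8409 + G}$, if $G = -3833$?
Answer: $- \frac{1}{12242} \approx -8.1686 \cdot 10^{-5}$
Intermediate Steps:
$\frac{1}{-8409 + G} = \frac{1}{-8409 - 3833} = \frac{1}{-12242} = - \frac{1}{12242}$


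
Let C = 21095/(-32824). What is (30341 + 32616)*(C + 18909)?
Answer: 39074131162397/32824 ≈ 1.1904e+9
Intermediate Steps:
C = -21095/32824 (C = 21095*(-1/32824) = -21095/32824 ≈ -0.64267)
(30341 + 32616)*(C + 18909) = (30341 + 32616)*(-21095/32824 + 18909) = 62957*(620647921/32824) = 39074131162397/32824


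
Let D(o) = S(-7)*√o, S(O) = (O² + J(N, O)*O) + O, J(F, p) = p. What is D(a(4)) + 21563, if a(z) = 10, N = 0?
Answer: 21563 + 91*√10 ≈ 21851.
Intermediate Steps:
S(O) = O + 2*O² (S(O) = (O² + O*O) + O = (O² + O²) + O = 2*O² + O = O + 2*O²)
D(o) = 91*√o (D(o) = (-7*(1 + 2*(-7)))*√o = (-7*(1 - 14))*√o = (-7*(-13))*√o = 91*√o)
D(a(4)) + 21563 = 91*√10 + 21563 = 21563 + 91*√10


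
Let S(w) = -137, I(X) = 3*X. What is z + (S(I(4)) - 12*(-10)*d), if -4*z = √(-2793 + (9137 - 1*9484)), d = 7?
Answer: 703 - I*√785/2 ≈ 703.0 - 14.009*I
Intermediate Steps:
z = -I*√785/2 (z = -√(-2793 + (9137 - 1*9484))/4 = -√(-2793 + (9137 - 9484))/4 = -√(-2793 - 347)/4 = -I*√785/2 ≈ -14.009*I)
z + (S(I(4)) - 12*(-10)*d) = -I*√785/2 + (-137 - 12*(-10)*7) = -I*√785/2 + (-137 - (-120)*7) = -I*√785/2 + (-137 - 1*(-840)) = -I*√785/2 + (-137 + 840) = -I*√785/2 + 703 = 703 - I*√785/2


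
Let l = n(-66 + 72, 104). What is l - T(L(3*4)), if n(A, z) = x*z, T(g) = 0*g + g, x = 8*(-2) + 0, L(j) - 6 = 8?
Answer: -1678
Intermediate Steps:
L(j) = 14 (L(j) = 6 + 8 = 14)
x = -16 (x = -16 + 0 = -16)
T(g) = g (T(g) = 0 + g = g)
n(A, z) = -16*z
l = -1664 (l = -16*104 = -1664)
l - T(L(3*4)) = -1664 - 1*14 = -1664 - 14 = -1678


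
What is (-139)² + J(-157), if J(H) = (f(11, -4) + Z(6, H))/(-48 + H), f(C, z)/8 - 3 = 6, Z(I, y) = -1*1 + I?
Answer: 3960728/205 ≈ 19321.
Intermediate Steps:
Z(I, y) = -1 + I
f(C, z) = 72 (f(C, z) = 24 + 8*6 = 24 + 48 = 72)
J(H) = 77/(-48 + H) (J(H) = (72 + (-1 + 6))/(-48 + H) = (72 + 5)/(-48 + H) = 77/(-48 + H))
(-139)² + J(-157) = (-139)² + 77/(-48 - 157) = 19321 + 77/(-205) = 19321 + 77*(-1/205) = 19321 - 77/205 = 3960728/205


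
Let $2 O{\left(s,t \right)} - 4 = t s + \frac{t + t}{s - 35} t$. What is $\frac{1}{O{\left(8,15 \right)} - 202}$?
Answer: $- \frac{3}{445} \approx -0.0067416$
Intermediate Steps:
$O{\left(s,t \right)} = 2 + \frac{t^{2}}{-35 + s} + \frac{s t}{2}$ ($O{\left(s,t \right)} = 2 + \frac{t s + \frac{t + t}{s - 35} t}{2} = 2 + \frac{s t + \frac{2 t}{-35 + s} t}{2} = 2 + \frac{s t + \frac{2 t^{2}}{-35 + s}}{2} = 2 + \left(\frac{t^{2}}{-35 + s} + \frac{s t}{2}\right) = 2 + \frac{t^{2}}{-35 + s} + \frac{s t}{2}$)
$\frac{1}{O{\left(8,15 \right)} - 202} = \frac{1}{\frac{-140 + 2 \cdot 15^{2} + 4 \cdot 8 + 15 \cdot 8^{2} - 280 \cdot 15}{2 \left(-35 + 8\right)} - 202} = \frac{1}{\frac{-140 + 2 \cdot 225 + 32 + 15 \cdot 64 - 4200}{2 \left(-27\right)} - 202} = \frac{1}{\frac{1}{2} \left(- \frac{1}{27}\right) \left(-140 + 450 + 32 + 960 - 4200\right) - 202} = \frac{1}{\frac{1}{2} \left(- \frac{1}{27}\right) \left(-2898\right) - 202} = \frac{1}{\frac{161}{3} - 202} = \frac{1}{- \frac{445}{3}} = - \frac{3}{445}$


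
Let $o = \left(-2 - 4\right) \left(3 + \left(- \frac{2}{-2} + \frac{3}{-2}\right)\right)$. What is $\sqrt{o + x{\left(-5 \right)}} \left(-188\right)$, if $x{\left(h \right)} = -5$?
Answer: $- 376 i \sqrt{5} \approx - 840.76 i$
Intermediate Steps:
$o = -15$ ($o = - 6 \left(3 + \left(\left(-2\right) \left(- \frac{1}{2}\right) + 3 \left(- \frac{1}{2}\right)\right)\right) = - 6 \left(3 + \left(1 - \frac{3}{2}\right)\right) = - 6 \left(3 - \frac{1}{2}\right) = \left(-6\right) \frac{5}{2} = -15$)
$\sqrt{o + x{\left(-5 \right)}} \left(-188\right) = \sqrt{-15 - 5} \left(-188\right) = \sqrt{-20} \left(-188\right) = 2 i \sqrt{5} \left(-188\right) = - 376 i \sqrt{5}$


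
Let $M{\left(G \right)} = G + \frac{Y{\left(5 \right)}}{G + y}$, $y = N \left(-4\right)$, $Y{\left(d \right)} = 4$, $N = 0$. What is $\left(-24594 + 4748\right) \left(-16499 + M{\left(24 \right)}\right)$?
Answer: $\frac{980878627}{3} \approx 3.2696 \cdot 10^{8}$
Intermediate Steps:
$y = 0$ ($y = 0 \left(-4\right) = 0$)
$M{\left(G \right)} = G + \frac{4}{G}$ ($M{\left(G \right)} = G + \frac{4}{G + 0} = G + \frac{4}{G}$)
$\left(-24594 + 4748\right) \left(-16499 + M{\left(24 \right)}\right) = \left(-24594 + 4748\right) \left(-16499 + \left(24 + \frac{4}{24}\right)\right) = - 19846 \left(-16499 + \left(24 + 4 \cdot \frac{1}{24}\right)\right) = - 19846 \left(-16499 + \left(24 + \frac{1}{6}\right)\right) = - 19846 \left(-16499 + \frac{145}{6}\right) = \left(-19846\right) \left(- \frac{98849}{6}\right) = \frac{980878627}{3}$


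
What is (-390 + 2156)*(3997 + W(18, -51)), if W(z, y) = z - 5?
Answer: 7081660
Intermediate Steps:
W(z, y) = -5 + z
(-390 + 2156)*(3997 + W(18, -51)) = (-390 + 2156)*(3997 + (-5 + 18)) = 1766*(3997 + 13) = 1766*4010 = 7081660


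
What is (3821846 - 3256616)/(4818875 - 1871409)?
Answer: 282615/1473733 ≈ 0.19177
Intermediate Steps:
(3821846 - 3256616)/(4818875 - 1871409) = 565230/2947466 = 565230*(1/2947466) = 282615/1473733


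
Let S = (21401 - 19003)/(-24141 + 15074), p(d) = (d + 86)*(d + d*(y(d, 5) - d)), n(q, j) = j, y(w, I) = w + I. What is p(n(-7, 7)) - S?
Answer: 35418100/9067 ≈ 3906.3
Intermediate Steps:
y(w, I) = I + w
p(d) = 6*d*(86 + d) (p(d) = (d + 86)*(d + d*((5 + d) - d)) = (86 + d)*(d + d*5) = (86 + d)*(d + 5*d) = (86 + d)*(6*d) = 6*d*(86 + d))
S = -2398/9067 (S = 2398/(-9067) = 2398*(-1/9067) = -2398/9067 ≈ -0.26448)
p(n(-7, 7)) - S = 6*7*(86 + 7) - 1*(-2398/9067) = 6*7*93 + 2398/9067 = 3906 + 2398/9067 = 35418100/9067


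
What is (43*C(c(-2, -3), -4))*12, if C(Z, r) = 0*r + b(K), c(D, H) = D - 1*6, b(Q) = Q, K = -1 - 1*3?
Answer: -2064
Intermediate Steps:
K = -4 (K = -1 - 3 = -4)
c(D, H) = -6 + D (c(D, H) = D - 6 = -6 + D)
C(Z, r) = -4 (C(Z, r) = 0*r - 4 = 0 - 4 = -4)
(43*C(c(-2, -3), -4))*12 = (43*(-4))*12 = -172*12 = -2064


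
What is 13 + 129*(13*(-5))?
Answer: -8372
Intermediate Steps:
13 + 129*(13*(-5)) = 13 + 129*(-65) = 13 - 8385 = -8372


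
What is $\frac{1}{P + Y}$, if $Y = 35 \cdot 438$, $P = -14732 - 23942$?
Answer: $- \frac{1}{23344} \approx -4.2838 \cdot 10^{-5}$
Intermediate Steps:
$P = -38674$
$Y = 15330$
$\frac{1}{P + Y} = \frac{1}{-38674 + 15330} = \frac{1}{-23344} = - \frac{1}{23344}$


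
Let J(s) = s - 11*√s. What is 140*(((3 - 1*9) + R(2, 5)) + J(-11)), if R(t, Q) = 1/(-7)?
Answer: -2400 - 1540*I*√11 ≈ -2400.0 - 5107.6*I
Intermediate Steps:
R(t, Q) = -⅐
140*(((3 - 1*9) + R(2, 5)) + J(-11)) = 140*(((3 - 1*9) - ⅐) + (-11 - 11*I*√11)) = 140*(((3 - 9) - ⅐) + (-11 - 11*I*√11)) = 140*((-6 - ⅐) + (-11 - 11*I*√11)) = 140*(-43/7 + (-11 - 11*I*√11)) = 140*(-120/7 - 11*I*√11) = -2400 - 1540*I*√11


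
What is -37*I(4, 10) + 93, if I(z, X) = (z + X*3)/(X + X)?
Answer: 301/10 ≈ 30.100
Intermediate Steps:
I(z, X) = (z + 3*X)/(2*X) (I(z, X) = (z + 3*X)/((2*X)) = (z + 3*X)*(1/(2*X)) = (z + 3*X)/(2*X))
-37*I(4, 10) + 93 = -37*(4 + 3*10)/(2*10) + 93 = -37*(4 + 30)/(2*10) + 93 = -37*34/(2*10) + 93 = -37*17/10 + 93 = -629/10 + 93 = 301/10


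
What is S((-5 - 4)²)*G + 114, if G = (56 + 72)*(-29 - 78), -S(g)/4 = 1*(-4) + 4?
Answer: 114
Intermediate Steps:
S(g) = 0 (S(g) = -4*(1*(-4) + 4) = -4*(-4 + 4) = -4*0 = 0)
G = -13696 (G = 128*(-107) = -13696)
S((-5 - 4)²)*G + 114 = 0*(-13696) + 114 = 0 + 114 = 114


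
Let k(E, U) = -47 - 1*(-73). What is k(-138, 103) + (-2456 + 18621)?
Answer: 16191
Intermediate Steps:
k(E, U) = 26 (k(E, U) = -47 + 73 = 26)
k(-138, 103) + (-2456 + 18621) = 26 + (-2456 + 18621) = 26 + 16165 = 16191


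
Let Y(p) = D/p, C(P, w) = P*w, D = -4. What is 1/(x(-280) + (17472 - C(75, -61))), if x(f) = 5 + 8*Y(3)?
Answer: 3/66124 ≈ 4.5369e-5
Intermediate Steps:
Y(p) = -4/p
x(f) = -17/3 (x(f) = 5 + 8*(-4/3) = 5 - 32/3 = -17/3)
1/(x(-280) + (17472 - C(75, -61))) = 1/(-17/3 + (17472 - 75*(-61))) = 1/(-17/3 + (17472 - 1*(-4575))) = 1/(-17/3 + (17472 + 4575)) = 1/(-17/3 + 22047) = 1/(66124/3) = 3/66124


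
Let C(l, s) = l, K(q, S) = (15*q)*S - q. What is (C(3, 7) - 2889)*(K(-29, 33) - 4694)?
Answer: 54891720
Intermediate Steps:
K(q, S) = -q + 15*S*q (K(q, S) = 15*S*q - q = -q + 15*S*q)
(C(3, 7) - 2889)*(K(-29, 33) - 4694) = (3 - 2889)*(-29*(-1 + 15*33) - 4694) = -2886*(-29*(-1 + 495) - 4694) = -2886*(-29*494 - 4694) = -2886*(-14326 - 4694) = -2886*(-19020) = 54891720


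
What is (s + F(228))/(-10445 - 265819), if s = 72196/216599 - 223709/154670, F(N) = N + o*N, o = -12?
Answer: 84058717854011/9255221744055120 ≈ 0.0090823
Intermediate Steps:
F(N) = -11*N (F(N) = N - 12*N = -11*N)
s = -37288590371/33501367330 (s = 72196*(1/216599) - 223709*1/154670 = 72196/216599 - 223709/154670 = -37288590371/33501367330 ≈ -1.1130)
(s + F(228))/(-10445 - 265819) = (-37288590371/33501367330 - 11*228)/(-10445 - 265819) = (-37288590371/33501367330 - 2508)/(-276264) = -84058717854011/33501367330*(-1/276264) = 84058717854011/9255221744055120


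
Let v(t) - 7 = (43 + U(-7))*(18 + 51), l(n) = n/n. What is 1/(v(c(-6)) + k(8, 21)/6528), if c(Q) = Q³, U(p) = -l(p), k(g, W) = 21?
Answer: 2176/6321287 ≈ 0.00034423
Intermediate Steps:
l(n) = 1
U(p) = -1 (U(p) = -1*1 = -1)
v(t) = 2905 (v(t) = 7 + (43 - 1)*(18 + 51) = 7 + 42*69 = 7 + 2898 = 2905)
1/(v(c(-6)) + k(8, 21)/6528) = 1/(2905 + 21/6528) = 1/(2905 + 21*(1/6528)) = 1/(2905 + 7/2176) = 1/(6321287/2176) = 2176/6321287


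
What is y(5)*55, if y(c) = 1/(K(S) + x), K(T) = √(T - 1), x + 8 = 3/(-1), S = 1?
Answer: -5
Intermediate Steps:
x = -11 (x = -8 + 3/(-1) = -8 + 3*(-1) = -8 - 3 = -11)
K(T) = √(-1 + T)
y(c) = -1/11 (y(c) = 1/(√(-1 + 1) - 11) = 1/(√0 - 11) = 1/(0 - 11) = 1/(-11) = -1/11)
y(5)*55 = -1/11*55 = -5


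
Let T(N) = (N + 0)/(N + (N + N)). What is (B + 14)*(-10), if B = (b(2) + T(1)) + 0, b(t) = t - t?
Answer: -430/3 ≈ -143.33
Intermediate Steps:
b(t) = 0
T(N) = ⅓ (T(N) = N/(N + 2*N) = N/((3*N)) = N*(1/(3*N)) = ⅓)
B = ⅓ (B = (0 + ⅓) + 0 = ⅓ + 0 = ⅓ ≈ 0.33333)
(B + 14)*(-10) = (⅓ + 14)*(-10) = (43/3)*(-10) = -430/3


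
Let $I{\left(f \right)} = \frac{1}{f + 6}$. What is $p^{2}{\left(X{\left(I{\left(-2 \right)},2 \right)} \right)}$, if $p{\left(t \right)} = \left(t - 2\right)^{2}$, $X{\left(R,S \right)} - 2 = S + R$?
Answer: $\frac{6561}{256} \approx 25.629$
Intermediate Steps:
$I{\left(f \right)} = \frac{1}{6 + f}$
$X{\left(R,S \right)} = 2 + R + S$ ($X{\left(R,S \right)} = 2 + \left(S + R\right) = 2 + \left(R + S\right) = 2 + R + S$)
$p{\left(t \right)} = \left(-2 + t\right)^{2}$
$p^{2}{\left(X{\left(I{\left(-2 \right)},2 \right)} \right)} = \left(\left(-2 + \left(2 + \frac{1}{6 - 2} + 2\right)\right)^{2}\right)^{2} = \left(\left(-2 + \left(2 + \frac{1}{4} + 2\right)\right)^{2}\right)^{2} = \left(\left(-2 + \frac{17}{4}\right)^{2}\right)^{2} = \left(\left(\frac{9}{4}\right)^{2}\right)^{2} = \left(\frac{81}{16}\right)^{2} = \frac{6561}{256}$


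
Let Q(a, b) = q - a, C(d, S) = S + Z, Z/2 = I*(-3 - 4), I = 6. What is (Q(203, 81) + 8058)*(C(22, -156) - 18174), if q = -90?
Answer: -142984710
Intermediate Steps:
Z = -84 (Z = 2*(6*(-3 - 4)) = 2*(6*(-7)) = 2*(-42) = -84)
C(d, S) = -84 + S (C(d, S) = S - 84 = -84 + S)
Q(a, b) = -90 - a
(Q(203, 81) + 8058)*(C(22, -156) - 18174) = ((-90 - 1*203) + 8058)*((-84 - 156) - 18174) = ((-90 - 203) + 8058)*(-240 - 18174) = (-293 + 8058)*(-18414) = 7765*(-18414) = -142984710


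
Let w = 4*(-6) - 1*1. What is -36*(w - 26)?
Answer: 1836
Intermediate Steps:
w = -25 (w = -24 - 1 = -25)
-36*(w - 26) = -36*(-25 - 26) = -36*(-51) = 1836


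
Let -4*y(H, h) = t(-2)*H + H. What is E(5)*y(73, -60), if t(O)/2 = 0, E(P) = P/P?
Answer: -73/4 ≈ -18.250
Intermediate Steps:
E(P) = 1
t(O) = 0 (t(O) = 2*0 = 0)
y(H, h) = -H/4 (y(H, h) = -(0*H + H)/4 = -(0 + H)/4 = -H/4)
E(5)*y(73, -60) = 1*(-¼*73) = 1*(-73/4) = -73/4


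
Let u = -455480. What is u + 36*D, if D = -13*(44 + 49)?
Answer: -499004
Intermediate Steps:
D = -1209 (D = -13*93 = -1209)
u + 36*D = -455480 + 36*(-1209) = -455480 - 43524 = -499004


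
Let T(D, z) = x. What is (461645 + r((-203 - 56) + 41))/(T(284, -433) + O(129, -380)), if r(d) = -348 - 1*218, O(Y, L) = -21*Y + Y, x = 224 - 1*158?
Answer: -153693/838 ≈ -183.40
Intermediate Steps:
x = 66 (x = 224 - 158 = 66)
T(D, z) = 66
O(Y, L) = -20*Y
r(d) = -566 (r(d) = -348 - 218 = -566)
(461645 + r((-203 - 56) + 41))/(T(284, -433) + O(129, -380)) = (461645 - 566)/(66 - 20*129) = 461079/(66 - 2580) = 461079/(-2514) = 461079*(-1/2514) = -153693/838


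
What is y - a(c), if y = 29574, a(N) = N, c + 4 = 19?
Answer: 29559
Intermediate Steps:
c = 15 (c = -4 + 19 = 15)
y - a(c) = 29574 - 1*15 = 29574 - 15 = 29559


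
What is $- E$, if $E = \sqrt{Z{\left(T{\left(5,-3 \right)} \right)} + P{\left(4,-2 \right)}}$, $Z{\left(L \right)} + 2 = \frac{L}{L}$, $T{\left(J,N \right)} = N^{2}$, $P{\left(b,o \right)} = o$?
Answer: $- i \sqrt{3} \approx - 1.732 i$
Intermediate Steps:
$Z{\left(L \right)} = -1$ ($Z{\left(L \right)} = -2 + \frac{L}{L} = -2 + 1 = -1$)
$E = i \sqrt{3}$ ($E = \sqrt{-1 - 2} = \sqrt{-3} = i \sqrt{3} \approx 1.732 i$)
$- E = - i \sqrt{3}$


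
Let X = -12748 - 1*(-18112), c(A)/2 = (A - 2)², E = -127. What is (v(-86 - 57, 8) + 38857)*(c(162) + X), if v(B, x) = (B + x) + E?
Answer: 2183087580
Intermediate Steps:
c(A) = 2*(-2 + A)² (c(A) = 2*(A - 2)² = 2*(-2 + A)²)
v(B, x) = -127 + B + x (v(B, x) = (B + x) - 127 = -127 + B + x)
X = 5364 (X = -12748 + 18112 = 5364)
(v(-86 - 57, 8) + 38857)*(c(162) + X) = ((-127 + (-86 - 57) + 8) + 38857)*(2*(-2 + 162)² + 5364) = ((-127 - 143 + 8) + 38857)*(2*160² + 5364) = (-262 + 38857)*(2*25600 + 5364) = 38595*(51200 + 5364) = 38595*56564 = 2183087580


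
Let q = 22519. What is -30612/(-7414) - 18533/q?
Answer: 275973983/83477933 ≈ 3.3060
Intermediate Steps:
-30612/(-7414) - 18533/q = -30612/(-7414) - 18533/22519 = -30612*(-1/7414) - 18533*1/22519 = 15306/3707 - 18533/22519 = 275973983/83477933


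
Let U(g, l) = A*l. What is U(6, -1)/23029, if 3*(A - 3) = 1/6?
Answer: -55/414522 ≈ -0.00013268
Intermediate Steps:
A = 55/18 (A = 3 + (⅓)/6 = 3 + (⅓)*(⅙) = 3 + 1/18 = 55/18 ≈ 3.0556)
U(g, l) = 55*l/18
U(6, -1)/23029 = ((55/18)*(-1))/23029 = (1/23029)*(-55/18) = -55/414522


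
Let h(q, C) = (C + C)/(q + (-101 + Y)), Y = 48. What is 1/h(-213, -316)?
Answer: 133/316 ≈ 0.42089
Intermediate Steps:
h(q, C) = 2*C/(-53 + q) (h(q, C) = (C + C)/(q + (-101 + 48)) = (2*C)/(q - 53) = (2*C)/(-53 + q) = 2*C/(-53 + q))
1/h(-213, -316) = 1/(2*(-316)/(-53 - 213)) = 1/(2*(-316)/(-266)) = 1/(2*(-316)*(-1/266)) = 1/(316/133) = 133/316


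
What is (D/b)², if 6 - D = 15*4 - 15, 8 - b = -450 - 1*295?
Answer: 169/63001 ≈ 0.0026825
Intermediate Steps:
b = 753 (b = 8 - (-450 - 1*295) = 8 - (-450 - 295) = 8 - 1*(-745) = 8 + 745 = 753)
D = -39 (D = 6 - (15*4 - 15) = 6 - (60 - 15) = 6 - 1*45 = 6 - 45 = -39)
(D/b)² = (-39/753)² = (-39*1/753)² = (-13/251)² = 169/63001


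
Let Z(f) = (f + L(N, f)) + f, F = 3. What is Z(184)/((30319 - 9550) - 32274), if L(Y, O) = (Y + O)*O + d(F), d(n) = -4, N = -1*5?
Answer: -2220/767 ≈ -2.8944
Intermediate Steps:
N = -5
L(Y, O) = -4 + O*(O + Y) (L(Y, O) = (Y + O)*O - 4 = (O + Y)*O - 4 = O*(O + Y) - 4 = -4 + O*(O + Y))
Z(f) = -4 + f² - 3*f (Z(f) = (f + (-4 + f² + f*(-5))) + f = (f + (-4 + f² - 5*f)) + f = (-4 + f² - 4*f) + f = -4 + f² - 3*f)
Z(184)/((30319 - 9550) - 32274) = (-4 + 184² - 3*184)/((30319 - 9550) - 32274) = (-4 + 33856 - 552)/(20769 - 32274) = 33300/(-11505) = 33300*(-1/11505) = -2220/767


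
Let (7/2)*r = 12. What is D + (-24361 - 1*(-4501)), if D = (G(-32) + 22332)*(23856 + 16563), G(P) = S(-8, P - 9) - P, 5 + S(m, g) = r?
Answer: 6326929983/7 ≈ 9.0385e+8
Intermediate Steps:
r = 24/7 (r = (2/7)*12 = 24/7 ≈ 3.4286)
S(m, g) = -11/7 (S(m, g) = -5 + 24/7 = -11/7)
G(P) = -11/7 - P
D = 6327069003/7 (D = ((-11/7 - 1*(-32)) + 22332)*(23856 + 16563) = ((-11/7 + 32) + 22332)*40419 = (213/7 + 22332)*40419 = (156537/7)*40419 = 6327069003/7 ≈ 9.0387e+8)
D + (-24361 - 1*(-4501)) = 6327069003/7 + (-24361 - 1*(-4501)) = 6327069003/7 + (-24361 + 4501) = 6327069003/7 - 19860 = 6326929983/7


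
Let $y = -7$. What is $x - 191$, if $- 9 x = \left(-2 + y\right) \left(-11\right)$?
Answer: $-202$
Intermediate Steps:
$x = -11$ ($x = - \frac{\left(-2 - 7\right) \left(-11\right)}{9} = - \frac{\left(-9\right) \left(-11\right)}{9} = \left(- \frac{1}{9}\right) 99 = -11$)
$x - 191 = -11 - 191 = -202$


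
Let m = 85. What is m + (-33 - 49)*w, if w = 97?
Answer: -7869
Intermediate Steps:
m + (-33 - 49)*w = 85 + (-33 - 49)*97 = 85 - 82*97 = 85 - 7954 = -7869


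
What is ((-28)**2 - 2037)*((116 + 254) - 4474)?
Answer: 5142312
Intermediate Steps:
((-28)**2 - 2037)*((116 + 254) - 4474) = (784 - 2037)*(370 - 4474) = -1253*(-4104) = 5142312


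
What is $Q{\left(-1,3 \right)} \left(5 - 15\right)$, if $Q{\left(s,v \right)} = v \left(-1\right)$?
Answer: $30$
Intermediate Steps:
$Q{\left(s,v \right)} = - v$
$Q{\left(-1,3 \right)} \left(5 - 15\right) = \left(-1\right) 3 \left(5 - 15\right) = \left(-3\right) \left(-10\right) = 30$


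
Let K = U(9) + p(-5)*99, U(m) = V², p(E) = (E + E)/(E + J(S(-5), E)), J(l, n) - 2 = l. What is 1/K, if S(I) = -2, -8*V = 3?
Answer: 64/12681 ≈ 0.0050469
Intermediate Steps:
V = -3/8 (V = -⅛*3 = -3/8 ≈ -0.37500)
J(l, n) = 2 + l
p(E) = 2 (p(E) = (E + E)/(E + (2 - 2)) = (2*E)/(E + 0) = (2*E)/E = 2)
U(m) = 9/64 (U(m) = (-3/8)² = 9/64)
K = 12681/64 (K = 9/64 + 2*99 = 9/64 + 198 = 12681/64 ≈ 198.14)
1/K = 1/(12681/64) = 64/12681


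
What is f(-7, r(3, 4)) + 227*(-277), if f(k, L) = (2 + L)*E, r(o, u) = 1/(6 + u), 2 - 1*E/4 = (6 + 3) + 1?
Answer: -314731/5 ≈ -62946.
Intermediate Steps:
E = -32 (E = 8 - 4*((6 + 3) + 1) = 8 - 4*(9 + 1) = 8 - 4*10 = 8 - 40 = -32)
f(k, L) = -64 - 32*L (f(k, L) = (2 + L)*(-32) = -64 - 32*L)
f(-7, r(3, 4)) + 227*(-277) = (-64 - 32/(6 + 4)) + 227*(-277) = (-64 - 32/10) - 62879 = (-64 - 32*⅒) - 62879 = (-64 - 16/5) - 62879 = -336/5 - 62879 = -314731/5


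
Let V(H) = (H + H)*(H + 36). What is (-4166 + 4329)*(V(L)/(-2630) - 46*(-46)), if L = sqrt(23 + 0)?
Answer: 453550271/1315 - 5868*sqrt(23)/1315 ≈ 3.4488e+5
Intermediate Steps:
L = sqrt(23) ≈ 4.7958
V(H) = 2*H*(36 + H) (V(H) = (2*H)*(36 + H) = 2*H*(36 + H))
(-4166 + 4329)*(V(L)/(-2630) - 46*(-46)) = (-4166 + 4329)*((2*sqrt(23)*(36 + sqrt(23)))/(-2630) - 46*(-46)) = 163*((2*sqrt(23)*(36 + sqrt(23)))*(-1/2630) + 2116) = 163*(-sqrt(23)*(36 + sqrt(23))/1315 + 2116) = 163*(2116 - sqrt(23)*(36 + sqrt(23))/1315) = 344908 - 163*sqrt(23)*(36 + sqrt(23))/1315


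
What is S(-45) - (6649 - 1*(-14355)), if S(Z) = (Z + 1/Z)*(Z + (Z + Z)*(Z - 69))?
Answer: -480906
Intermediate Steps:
S(Z) = (Z + 1/Z)*(Z + 2*Z*(-69 + Z)) (S(Z) = (Z + 1/Z)*(Z + (2*Z)*(-69 + Z)) = (Z + 1/Z)*(Z + 2*Z*(-69 + Z)))
S(-45) - (6649 - 1*(-14355)) = (-137 - 137*(-45)² + 2*(-45) + 2*(-45)³) - (6649 - 1*(-14355)) = (-137 - 137*2025 - 90 + 2*(-91125)) - (6649 + 14355) = (-137 - 277425 - 90 - 182250) - 1*21004 = -459902 - 21004 = -480906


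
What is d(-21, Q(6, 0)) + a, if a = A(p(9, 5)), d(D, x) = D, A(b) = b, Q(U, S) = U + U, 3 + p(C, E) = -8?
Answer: -32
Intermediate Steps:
p(C, E) = -11 (p(C, E) = -3 - 8 = -11)
Q(U, S) = 2*U
a = -11
d(-21, Q(6, 0)) + a = -21 - 11 = -32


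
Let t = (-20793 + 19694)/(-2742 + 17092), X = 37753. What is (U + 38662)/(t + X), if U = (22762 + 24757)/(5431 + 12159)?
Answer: 15491442255/15126128243 ≈ 1.0242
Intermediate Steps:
U = 47519/17590 ≈ 2.7015
t = -157/2050 (t = -1099/14350 = -1099*1/14350 = -157/2050 ≈ -0.076585)
(U + 38662)/(t + X) = (47519/17590 + 38662)/(-157/2050 + 37753) = 680112099/(17590*(77393493/2050)) = (680112099/17590)*(2050/77393493) = 15491442255/15126128243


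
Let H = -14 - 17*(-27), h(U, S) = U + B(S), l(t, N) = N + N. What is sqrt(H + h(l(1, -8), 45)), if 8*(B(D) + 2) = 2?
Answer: sqrt(1709)/2 ≈ 20.670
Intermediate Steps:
B(D) = -7/4 (B(D) = -2 + (1/8)*2 = -2 + 1/4 = -7/4)
l(t, N) = 2*N
h(U, S) = -7/4 + U (h(U, S) = U - 7/4 = -7/4 + U)
H = 445 (H = -14 + 459 = 445)
sqrt(H + h(l(1, -8), 45)) = sqrt(445 + (-7/4 + 2*(-8))) = sqrt(445 + (-7/4 - 16)) = sqrt(445 - 71/4) = sqrt(1709/4) = sqrt(1709)/2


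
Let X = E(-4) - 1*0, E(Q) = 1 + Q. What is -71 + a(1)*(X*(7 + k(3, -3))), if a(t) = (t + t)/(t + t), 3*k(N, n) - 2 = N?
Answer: -97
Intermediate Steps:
k(N, n) = ⅔ + N/3
X = -3 (X = (1 - 4) - 1*0 = -3 + 0 = -3)
a(t) = 1 (a(t) = (2*t)/((2*t)) = (2*t)*(1/(2*t)) = 1)
-71 + a(1)*(X*(7 + k(3, -3))) = -71 + 1*(-3*(7 + (⅔ + (⅓)*3))) = -71 + 1*(-3*(7 + (⅔ + 1))) = -71 + 1*(-3*(7 + 5/3)) = -71 + 1*(-3*26/3) = -71 + 1*(-26) = -71 - 26 = -97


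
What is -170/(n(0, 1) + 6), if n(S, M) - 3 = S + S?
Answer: -170/9 ≈ -18.889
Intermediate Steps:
n(S, M) = 3 + 2*S (n(S, M) = 3 + (S + S) = 3 + 2*S)
-170/(n(0, 1) + 6) = -170/((3 + 2*0) + 6) = -170/((3 + 0) + 6) = -170/(3 + 6) = -170/9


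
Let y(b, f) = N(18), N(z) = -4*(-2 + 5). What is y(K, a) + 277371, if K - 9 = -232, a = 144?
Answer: 277359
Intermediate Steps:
K = -223 (K = 9 - 232 = -223)
N(z) = -12 (N(z) = -4*3 = -12)
y(b, f) = -12
y(K, a) + 277371 = -12 + 277371 = 277359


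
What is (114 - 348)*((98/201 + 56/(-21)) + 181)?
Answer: -2803554/67 ≈ -41844.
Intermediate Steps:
(114 - 348)*((98/201 + 56/(-21)) + 181) = -234*((98*(1/201) + 56*(-1/21)) + 181) = -234*((98/201 - 8/3) + 181) = -234*(-146/67 + 181) = -234*11981/67 = -2803554/67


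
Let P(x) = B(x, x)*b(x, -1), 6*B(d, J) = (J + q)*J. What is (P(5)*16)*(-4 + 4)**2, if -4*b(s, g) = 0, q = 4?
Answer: 0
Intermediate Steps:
B(d, J) = J*(4 + J)/6 (B(d, J) = ((J + 4)*J)/6 = ((4 + J)*J)/6 = (J*(4 + J))/6 = J*(4 + J)/6)
b(s, g) = 0 (b(s, g) = -1/4*0 = 0)
P(x) = 0 (P(x) = (x*(4 + x)/6)*0 = 0)
(P(5)*16)*(-4 + 4)**2 = (0*16)*(-4 + 4)**2 = 0*0**2 = 0*0 = 0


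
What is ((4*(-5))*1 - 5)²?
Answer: 625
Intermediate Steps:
((4*(-5))*1 - 5)² = (-20*1 - 5)² = (-20 - 5)² = (-25)² = 625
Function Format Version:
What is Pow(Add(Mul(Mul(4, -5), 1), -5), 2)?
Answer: 625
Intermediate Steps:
Pow(Add(Mul(Mul(4, -5), 1), -5), 2) = Pow(Add(Mul(-20, 1), -5), 2) = Pow(Add(-20, -5), 2) = Pow(-25, 2) = 625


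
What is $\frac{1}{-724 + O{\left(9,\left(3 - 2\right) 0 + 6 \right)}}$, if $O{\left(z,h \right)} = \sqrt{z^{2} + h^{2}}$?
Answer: $- \frac{724}{524059} - \frac{3 \sqrt{13}}{524059} \approx -0.0014022$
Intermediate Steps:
$O{\left(z,h \right)} = \sqrt{h^{2} + z^{2}}$
$\frac{1}{-724 + O{\left(9,\left(3 - 2\right) 0 + 6 \right)}} = \frac{1}{-724 + \sqrt{\left(\left(3 - 2\right) 0 + 6\right)^{2} + 9^{2}}} = \frac{1}{-724 + \sqrt{\left(\left(3 - 2\right) 0 + 6\right)^{2} + 81}} = \frac{1}{-724 + \sqrt{\left(1 \cdot 0 + 6\right)^{2} + 81}} = \frac{1}{-724 + \sqrt{\left(0 + 6\right)^{2} + 81}} = \frac{1}{-724 + \sqrt{6^{2} + 81}} = \frac{1}{-724 + \sqrt{36 + 81}} = \frac{1}{-724 + \sqrt{117}} = \frac{1}{-724 + 3 \sqrt{13}}$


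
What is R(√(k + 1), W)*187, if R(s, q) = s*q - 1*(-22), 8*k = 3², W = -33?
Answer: 4114 - 6171*√34/4 ≈ -4881.7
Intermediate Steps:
k = 9/8 (k = (⅛)*3² = (⅛)*9 = 9/8 ≈ 1.1250)
R(s, q) = 22 + q*s (R(s, q) = q*s + 22 = 22 + q*s)
R(√(k + 1), W)*187 = (22 - 33*√(9/8 + 1))*187 = (22 - 33*√34/4)*187 = 4114 - 6171*√34/4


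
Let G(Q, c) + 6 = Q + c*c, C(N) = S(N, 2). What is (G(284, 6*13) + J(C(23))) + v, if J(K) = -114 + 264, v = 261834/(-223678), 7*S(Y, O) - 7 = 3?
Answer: 728164651/111839 ≈ 6510.8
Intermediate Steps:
S(Y, O) = 10/7 (S(Y, O) = 1 + (⅐)*3 = 1 + 3/7 = 10/7)
C(N) = 10/7
v = -130917/111839 (v = 261834*(-1/223678) = -130917/111839 ≈ -1.1706)
G(Q, c) = -6 + Q + c² (G(Q, c) = -6 + (Q + c*c) = -6 + (Q + c²) = -6 + Q + c²)
J(K) = 150
(G(284, 6*13) + J(C(23))) + v = ((-6 + 284 + (6*13)²) + 150) - 130917/111839 = ((-6 + 284 + 78²) + 150) - 130917/111839 = ((-6 + 284 + 6084) + 150) - 130917/111839 = (6362 + 150) - 130917/111839 = 6512 - 130917/111839 = 728164651/111839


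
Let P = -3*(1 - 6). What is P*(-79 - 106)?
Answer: -2775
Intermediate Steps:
P = 15 (P = -3*(-5) = 15)
P*(-79 - 106) = 15*(-79 - 106) = 15*(-185) = -2775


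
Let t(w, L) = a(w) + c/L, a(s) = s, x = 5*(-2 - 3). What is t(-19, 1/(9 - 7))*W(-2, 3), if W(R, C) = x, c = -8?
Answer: 875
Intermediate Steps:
x = -25 (x = 5*(-5) = -25)
W(R, C) = -25
t(w, L) = w - 8/L
t(-19, 1/(9 - 7))*W(-2, 3) = (-19 - 8/(1/(9 - 7)))*(-25) = (-19 - 8/(1/2))*(-25) = (-19 - 8/1/2)*(-25) = (-19 - 8*2)*(-25) = (-19 - 16)*(-25) = -35*(-25) = 875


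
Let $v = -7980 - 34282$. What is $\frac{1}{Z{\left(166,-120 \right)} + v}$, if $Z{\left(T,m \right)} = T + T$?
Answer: $- \frac{1}{41930} \approx -2.3849 \cdot 10^{-5}$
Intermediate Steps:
$v = -42262$ ($v = -7980 - 34282 = -42262$)
$Z{\left(T,m \right)} = 2 T$
$\frac{1}{Z{\left(166,-120 \right)} + v} = \frac{1}{2 \cdot 166 - 42262} = \frac{1}{332 - 42262} = \frac{1}{-41930} = - \frac{1}{41930}$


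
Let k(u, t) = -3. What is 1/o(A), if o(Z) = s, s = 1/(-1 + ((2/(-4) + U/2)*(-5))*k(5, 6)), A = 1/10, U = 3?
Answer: 14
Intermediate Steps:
A = ⅒ ≈ 0.10000
s = 1/14 (s = 1/(-1 + ((2/(-4) + 3/2)*(-5))*(-3)) = 1/(-1 + ((2*(-¼) + 3*(½))*(-5))*(-3)) = 1/(-1 + ((-½ + 3/2)*(-5))*(-3)) = 1/(-1 + (1*(-5))*(-3)) = 1/(-1 - 5*(-3)) = 1/(-1 + 15) = 1/14 ≈ 0.071429)
o(Z) = 1/14
1/o(A) = 1/(1/14) = 14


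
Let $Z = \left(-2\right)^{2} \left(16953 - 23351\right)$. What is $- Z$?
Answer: $25592$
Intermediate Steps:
$Z = -25592$ ($Z = 4 \left(16953 - 23351\right) = 4 \left(-6398\right) = -25592$)
$- Z = \left(-1\right) \left(-25592\right) = 25592$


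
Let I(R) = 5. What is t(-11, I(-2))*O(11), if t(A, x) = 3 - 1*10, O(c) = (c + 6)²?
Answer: -2023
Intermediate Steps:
O(c) = (6 + c)²
t(A, x) = -7 (t(A, x) = 3 - 10 = -7)
t(-11, I(-2))*O(11) = -7*(6 + 11)² = -7*17² = -7*289 = -2023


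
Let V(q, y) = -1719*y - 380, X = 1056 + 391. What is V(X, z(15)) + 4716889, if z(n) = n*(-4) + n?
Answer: 4793864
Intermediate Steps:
X = 1447
z(n) = -3*n (z(n) = -4*n + n = -3*n)
V(q, y) = -380 - 1719*y
V(X, z(15)) + 4716889 = (-380 - (-5157)*15) + 4716889 = (-380 - 1719*(-45)) + 4716889 = (-380 + 77355) + 4716889 = 76975 + 4716889 = 4793864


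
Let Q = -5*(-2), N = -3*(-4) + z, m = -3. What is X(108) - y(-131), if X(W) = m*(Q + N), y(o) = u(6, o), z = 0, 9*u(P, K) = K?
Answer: -463/9 ≈ -51.444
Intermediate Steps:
u(P, K) = K/9
N = 12 (N = -3*(-4) + 0 = 12 + 0 = 12)
Q = 10
y(o) = o/9
X(W) = -66 (X(W) = -3*(10 + 12) = -3*22 = -66)
X(108) - y(-131) = -66 - (-131)/9 = -66 - 1*(-131/9) = -66 + 131/9 = -463/9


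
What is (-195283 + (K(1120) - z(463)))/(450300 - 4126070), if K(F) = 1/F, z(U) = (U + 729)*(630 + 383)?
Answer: 1571112479/4116862400 ≈ 0.38163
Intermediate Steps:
z(U) = 738477 + 1013*U (z(U) = (729 + U)*1013 = 738477 + 1013*U)
(-195283 + (K(1120) - z(463)))/(450300 - 4126070) = (-195283 + (1/1120 - (738477 + 1013*463)))/(450300 - 4126070) = (-195283 + (1/1120 - (738477 + 469019)))/(-3675770) = (-195283 + (1/1120 - 1*1207496))*(-1/3675770) = (-195283 + (1/1120 - 1207496))*(-1/3675770) = (-195283 - 1352395519/1120)*(-1/3675770) = -1571112479/1120*(-1/3675770) = 1571112479/4116862400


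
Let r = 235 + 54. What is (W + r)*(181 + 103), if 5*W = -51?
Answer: 395896/5 ≈ 79179.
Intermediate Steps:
W = -51/5 (W = (1/5)*(-51) = -51/5 ≈ -10.200)
r = 289
(W + r)*(181 + 103) = (-51/5 + 289)*(181 + 103) = (1394/5)*284 = 395896/5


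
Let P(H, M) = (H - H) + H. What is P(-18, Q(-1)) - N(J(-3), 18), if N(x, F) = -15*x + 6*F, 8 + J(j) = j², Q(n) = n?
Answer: -111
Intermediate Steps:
J(j) = -8 + j²
P(H, M) = H (P(H, M) = 0 + H = H)
P(-18, Q(-1)) - N(J(-3), 18) = -18 - (-15*(-8 + (-3)²) + 6*18) = -18 - (-15*(-8 + 9) + 108) = -18 - (-15*1 + 108) = -18 - (-15 + 108) = -18 - 1*93 = -18 - 93 = -111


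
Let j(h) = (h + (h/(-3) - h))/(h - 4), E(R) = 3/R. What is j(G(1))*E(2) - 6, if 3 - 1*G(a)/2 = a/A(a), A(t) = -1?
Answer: -7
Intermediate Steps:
G(a) = 6 + 2*a (G(a) = 6 - 2*a/(-1) = 6 - 2*a*(-1) = 6 - (-2)*a = 6 + 2*a)
j(h) = -h/(3*(-4 + h)) (j(h) = (h + (h*(-⅓) - h))/(-4 + h) = (h + (-h/3 - h))/(-4 + h) = (h - 4*h/3)/(-4 + h) = (-h/3)/(-4 + h) = -h/(3*(-4 + h)))
j(G(1))*E(2) - 6 = (-(6 + 2*1)/(-12 + 3*(6 + 2*1)))*(3/2) - 6 = (-(6 + 2)/(-12 + 3*(6 + 2)))*(3*(½)) - 6 = -1*8/(-12 + 3*8)*(3/2) - 6 = -1*8/(-12 + 24)*(3/2) - 6 = -1*8/12*(3/2) - 6 = -1*8*1/12*(3/2) - 6 = -⅔*3/2 - 6 = -1 - 6 = -7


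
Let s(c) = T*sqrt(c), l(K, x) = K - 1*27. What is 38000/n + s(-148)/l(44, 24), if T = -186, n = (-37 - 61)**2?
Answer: 9500/2401 - 372*I*sqrt(37)/17 ≈ 3.9567 - 133.11*I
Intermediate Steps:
l(K, x) = -27 + K (l(K, x) = K - 27 = -27 + K)
n = 9604 (n = (-98)**2 = 9604)
s(c) = -186*sqrt(c)
38000/n + s(-148)/l(44, 24) = 38000/9604 + (-372*I*sqrt(37))/(-27 + 44) = 38000*(1/9604) - 372*I*sqrt(37)/17 = 9500/2401 - 372*I*sqrt(37)*(1/17) = 9500/2401 - 372*I*sqrt(37)/17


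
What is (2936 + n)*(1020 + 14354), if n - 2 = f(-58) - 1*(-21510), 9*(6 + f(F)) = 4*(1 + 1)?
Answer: 3382064764/9 ≈ 3.7578e+8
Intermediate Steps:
f(F) = -46/9 (f(F) = -6 + (4*(1 + 1))/9 = -6 + (4*2)/9 = -6 + (⅑)*8 = -6 + 8/9 = -46/9)
n = 193562/9 (n = 2 + (-46/9 - 1*(-21510)) = 2 + (-46/9 + 21510) = 2 + 193544/9 = 193562/9 ≈ 21507.)
(2936 + n)*(1020 + 14354) = (2936 + 193562/9)*(1020 + 14354) = (219986/9)*15374 = 3382064764/9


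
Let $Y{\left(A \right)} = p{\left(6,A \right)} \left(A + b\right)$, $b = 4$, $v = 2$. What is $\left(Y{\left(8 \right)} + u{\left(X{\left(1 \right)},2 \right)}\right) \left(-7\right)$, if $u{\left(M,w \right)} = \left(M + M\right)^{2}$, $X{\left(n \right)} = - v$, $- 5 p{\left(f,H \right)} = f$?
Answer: $- \frac{56}{5} \approx -11.2$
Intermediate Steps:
$p{\left(f,H \right)} = - \frac{f}{5}$
$Y{\left(A \right)} = - \frac{24}{5} - \frac{6 A}{5}$ ($Y{\left(A \right)} = \left(- \frac{1}{5}\right) 6 \left(A + 4\right) = - \frac{6 \left(4 + A\right)}{5} = - \frac{24}{5} - \frac{6 A}{5}$)
$X{\left(n \right)} = -2$ ($X{\left(n \right)} = \left(-1\right) 2 = -2$)
$u{\left(M,w \right)} = 4 M^{2}$ ($u{\left(M,w \right)} = \left(2 M\right)^{2} = 4 M^{2}$)
$\left(Y{\left(8 \right)} + u{\left(X{\left(1 \right)},2 \right)}\right) \left(-7\right) = \left(\left(- \frac{24}{5} - \frac{48}{5}\right) + 4 \left(-2\right)^{2}\right) \left(-7\right) = \left(\left(- \frac{24}{5} - \frac{48}{5}\right) + 4 \cdot 4\right) \left(-7\right) = \left(- \frac{72}{5} + 16\right) \left(-7\right) = \frac{8}{5} \left(-7\right) = - \frac{56}{5}$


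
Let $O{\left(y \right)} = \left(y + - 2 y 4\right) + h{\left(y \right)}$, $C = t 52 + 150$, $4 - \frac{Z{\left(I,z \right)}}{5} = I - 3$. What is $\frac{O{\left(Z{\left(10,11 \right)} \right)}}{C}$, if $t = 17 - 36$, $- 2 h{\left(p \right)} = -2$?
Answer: $- \frac{53}{419} \approx -0.12649$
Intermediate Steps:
$h{\left(p \right)} = 1$ ($h{\left(p \right)} = \left(- \frac{1}{2}\right) \left(-2\right) = 1$)
$t = -19$
$Z{\left(I,z \right)} = 35 - 5 I$ ($Z{\left(I,z \right)} = 20 - 5 \left(I - 3\right) = 20 - 5 \left(-3 + I\right) = 20 - \left(-15 + 5 I\right) = 35 - 5 I$)
$C = -838$ ($C = \left(-19\right) 52 + 150 = -988 + 150 = -838$)
$O{\left(y \right)} = 1 - 7 y$ ($O{\left(y \right)} = \left(y + - 2 y 4\right) + 1 = \left(y - 8 y\right) + 1 = - 7 y + 1 = 1 - 7 y$)
$\frac{O{\left(Z{\left(10,11 \right)} \right)}}{C} = \frac{1 - 7 \left(35 - 50\right)}{-838} = \left(1 - 7 \left(35 - 50\right)\right) \left(- \frac{1}{838}\right) = \left(1 - -105\right) \left(- \frac{1}{838}\right) = \left(1 + 105\right) \left(- \frac{1}{838}\right) = 106 \left(- \frac{1}{838}\right) = - \frac{53}{419}$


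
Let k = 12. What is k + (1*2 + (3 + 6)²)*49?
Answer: 4079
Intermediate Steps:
k + (1*2 + (3 + 6)²)*49 = 12 + (1*2 + (3 + 6)²)*49 = 12 + (2 + 9²)*49 = 12 + (2 + 81)*49 = 12 + 83*49 = 12 + 4067 = 4079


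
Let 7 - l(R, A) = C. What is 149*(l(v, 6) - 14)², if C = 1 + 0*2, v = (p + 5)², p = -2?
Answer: 9536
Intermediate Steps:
v = 9 (v = (-2 + 5)² = 3² = 9)
C = 1 (C = 1 + 0 = 1)
l(R, A) = 6 (l(R, A) = 7 - 1*1 = 7 - 1 = 6)
149*(l(v, 6) - 14)² = 149*(6 - 14)² = 149*(-8)² = 149*64 = 9536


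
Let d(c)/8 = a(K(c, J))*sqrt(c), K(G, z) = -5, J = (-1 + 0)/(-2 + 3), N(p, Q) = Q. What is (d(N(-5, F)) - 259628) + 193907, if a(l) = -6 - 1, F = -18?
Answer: -65721 - 168*I*sqrt(2) ≈ -65721.0 - 237.59*I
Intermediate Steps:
J = -1 (J = -1/1 = -1*1 = -1)
a(l) = -7
d(c) = -56*sqrt(c) (d(c) = 8*(-7*sqrt(c)) = -56*sqrt(c))
(d(N(-5, F)) - 259628) + 193907 = (-168*I*sqrt(2) - 259628) + 193907 = (-259628 - 168*I*sqrt(2)) + 193907 = -65721 - 168*I*sqrt(2)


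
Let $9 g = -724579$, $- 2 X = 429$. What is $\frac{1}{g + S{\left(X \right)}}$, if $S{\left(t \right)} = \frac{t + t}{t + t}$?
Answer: $- \frac{9}{724570} \approx -1.2421 \cdot 10^{-5}$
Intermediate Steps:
$X = - \frac{429}{2}$ ($X = \left(- \frac{1}{2}\right) 429 = - \frac{429}{2} \approx -214.5$)
$g = - \frac{724579}{9}$ ($g = \frac{1}{9} \left(-724579\right) = - \frac{724579}{9} \approx -80509.0$)
$S{\left(t \right)} = 1$ ($S{\left(t \right)} = \frac{2 t}{2 t} = 2 t \frac{1}{2 t} = 1$)
$\frac{1}{g + S{\left(X \right)}} = \frac{1}{- \frac{724579}{9} + 1} = \frac{1}{- \frac{724570}{9}} = - \frac{9}{724570}$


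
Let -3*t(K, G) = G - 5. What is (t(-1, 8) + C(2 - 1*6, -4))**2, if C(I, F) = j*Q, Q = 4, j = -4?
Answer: 289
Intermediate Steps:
t(K, G) = 5/3 - G/3 (t(K, G) = -(G - 5)/3 = -(-5 + G)/3 = 5/3 - G/3)
C(I, F) = -16 (C(I, F) = -4*4 = -16)
(t(-1, 8) + C(2 - 1*6, -4))**2 = ((5/3 - 1/3*8) - 16)**2 = ((5/3 - 8/3) - 16)**2 = (-1 - 16)**2 = (-17)**2 = 289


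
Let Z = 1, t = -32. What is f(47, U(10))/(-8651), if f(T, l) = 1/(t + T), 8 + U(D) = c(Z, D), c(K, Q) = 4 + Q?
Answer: -1/129765 ≈ -7.7062e-6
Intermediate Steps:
U(D) = -4 + D (U(D) = -8 + (4 + D) = -4 + D)
f(T, l) = 1/(-32 + T)
f(47, U(10))/(-8651) = 1/((-32 + 47)*(-8651)) = -1/8651/15 = (1/15)*(-1/8651) = -1/129765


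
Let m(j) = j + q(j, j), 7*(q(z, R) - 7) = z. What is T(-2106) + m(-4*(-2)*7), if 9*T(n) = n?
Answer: -163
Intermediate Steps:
q(z, R) = 7 + z/7
T(n) = n/9
m(j) = 7 + 8*j/7 (m(j) = j + (7 + j/7) = 7 + 8*j/7)
T(-2106) + m(-4*(-2)*7) = (1/9)*(-2106) + (7 + 8*(-4*(-2)*7)/7) = -234 + (7 + 8*(8*7)/7) = -234 + (7 + (8/7)*56) = -234 + (7 + 64) = -234 + 71 = -163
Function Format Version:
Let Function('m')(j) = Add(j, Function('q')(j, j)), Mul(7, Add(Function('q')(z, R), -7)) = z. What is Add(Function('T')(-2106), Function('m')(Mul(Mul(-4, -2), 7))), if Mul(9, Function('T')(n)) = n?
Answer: -163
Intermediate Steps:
Function('q')(z, R) = Add(7, Mul(Rational(1, 7), z))
Function('T')(n) = Mul(Rational(1, 9), n)
Function('m')(j) = Add(7, Mul(Rational(8, 7), j)) (Function('m')(j) = Add(j, Add(7, Mul(Rational(1, 7), j))) = Add(7, Mul(Rational(8, 7), j)))
Add(Function('T')(-2106), Function('m')(Mul(Mul(-4, -2), 7))) = Add(Mul(Rational(1, 9), -2106), Add(7, Mul(Rational(8, 7), Mul(Mul(-4, -2), 7)))) = Add(-234, Add(7, Mul(Rational(8, 7), Mul(8, 7)))) = Add(-234, Add(7, Mul(Rational(8, 7), 56))) = Add(-234, Add(7, 64)) = Add(-234, 71) = -163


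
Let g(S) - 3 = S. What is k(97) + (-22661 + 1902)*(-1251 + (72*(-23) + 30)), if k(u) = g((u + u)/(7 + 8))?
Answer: 895854884/15 ≈ 5.9724e+7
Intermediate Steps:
g(S) = 3 + S
k(u) = 3 + 2*u/15 (k(u) = 3 + (u + u)/(7 + 8) = 3 + (2*u)/15 = 3 + (2*u)*(1/15) = 3 + 2*u/15)
k(97) + (-22661 + 1902)*(-1251 + (72*(-23) + 30)) = (3 + (2/15)*97) + (-22661 + 1902)*(-1251 + (72*(-23) + 30)) = (3 + 194/15) - 20759*(-1251 + (-1656 + 30)) = 239/15 - 20759*(-1251 - 1626) = 239/15 - 20759*(-2877) = 239/15 + 59723643 = 895854884/15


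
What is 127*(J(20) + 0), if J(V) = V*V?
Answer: 50800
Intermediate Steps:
J(V) = V²
127*(J(20) + 0) = 127*(20² + 0) = 127*(400 + 0) = 127*400 = 50800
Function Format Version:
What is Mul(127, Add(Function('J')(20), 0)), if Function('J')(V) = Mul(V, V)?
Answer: 50800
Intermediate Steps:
Function('J')(V) = Pow(V, 2)
Mul(127, Add(Function('J')(20), 0)) = Mul(127, Add(Pow(20, 2), 0)) = Mul(127, Add(400, 0)) = Mul(127, 400) = 50800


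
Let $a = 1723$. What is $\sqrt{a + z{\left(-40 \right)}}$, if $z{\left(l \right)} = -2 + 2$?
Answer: $\sqrt{1723} \approx 41.509$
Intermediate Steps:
$z{\left(l \right)} = 0$
$\sqrt{a + z{\left(-40 \right)}} = \sqrt{1723 + 0} = \sqrt{1723}$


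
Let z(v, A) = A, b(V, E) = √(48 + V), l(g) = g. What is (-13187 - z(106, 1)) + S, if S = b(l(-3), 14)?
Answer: -13188 + 3*√5 ≈ -13181.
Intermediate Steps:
S = 3*√5 (S = √(48 - 3) = √45 = 3*√5 ≈ 6.7082)
(-13187 - z(106, 1)) + S = (-13187 - 1*1) + 3*√5 = (-13187 - 1) + 3*√5 = -13188 + 3*√5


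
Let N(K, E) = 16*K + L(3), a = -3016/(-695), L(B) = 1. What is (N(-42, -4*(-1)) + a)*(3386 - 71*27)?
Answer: -680630301/695 ≈ -9.7932e+5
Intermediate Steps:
a = 3016/695 (a = -3016*(-1/695) = 3016/695 ≈ 4.3396)
N(K, E) = 1 + 16*K (N(K, E) = 16*K + 1 = 1 + 16*K)
(N(-42, -4*(-1)) + a)*(3386 - 71*27) = ((1 + 16*(-42)) + 3016/695)*(3386 - 71*27) = ((1 - 672) + 3016/695)*(3386 - 1917) = (-671 + 3016/695)*1469 = -463329/695*1469 = -680630301/695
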